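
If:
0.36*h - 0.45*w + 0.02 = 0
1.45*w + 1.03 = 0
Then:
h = -0.94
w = -0.71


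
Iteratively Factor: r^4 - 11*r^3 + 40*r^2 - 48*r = (r - 4)*(r^3 - 7*r^2 + 12*r) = (r - 4)*(r - 3)*(r^2 - 4*r) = (r - 4)^2*(r - 3)*(r)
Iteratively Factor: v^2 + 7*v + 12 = (v + 3)*(v + 4)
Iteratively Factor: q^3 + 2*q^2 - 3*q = (q + 3)*(q^2 - q) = q*(q + 3)*(q - 1)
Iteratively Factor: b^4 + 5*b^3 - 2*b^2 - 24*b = (b + 4)*(b^3 + b^2 - 6*b) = b*(b + 4)*(b^2 + b - 6) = b*(b + 3)*(b + 4)*(b - 2)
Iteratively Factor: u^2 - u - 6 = (u + 2)*(u - 3)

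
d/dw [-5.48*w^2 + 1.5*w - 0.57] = 1.5 - 10.96*w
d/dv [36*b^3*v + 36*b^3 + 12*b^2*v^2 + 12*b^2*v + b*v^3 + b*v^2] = b*(36*b^2 + 24*b*v + 12*b + 3*v^2 + 2*v)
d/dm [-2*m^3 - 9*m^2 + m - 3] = -6*m^2 - 18*m + 1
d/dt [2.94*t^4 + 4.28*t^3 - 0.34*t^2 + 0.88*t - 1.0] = 11.76*t^3 + 12.84*t^2 - 0.68*t + 0.88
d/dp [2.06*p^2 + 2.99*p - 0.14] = 4.12*p + 2.99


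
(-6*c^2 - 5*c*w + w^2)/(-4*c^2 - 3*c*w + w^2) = (-6*c + w)/(-4*c + w)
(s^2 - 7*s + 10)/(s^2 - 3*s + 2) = (s - 5)/(s - 1)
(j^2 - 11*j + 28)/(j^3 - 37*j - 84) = (j - 4)/(j^2 + 7*j + 12)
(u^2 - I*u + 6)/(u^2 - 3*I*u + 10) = (u - 3*I)/(u - 5*I)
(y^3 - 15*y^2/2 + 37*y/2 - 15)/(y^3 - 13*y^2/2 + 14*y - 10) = (y - 3)/(y - 2)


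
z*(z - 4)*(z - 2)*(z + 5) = z^4 - z^3 - 22*z^2 + 40*z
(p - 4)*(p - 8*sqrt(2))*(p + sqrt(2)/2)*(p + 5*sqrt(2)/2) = p^4 - 5*sqrt(2)*p^3 - 4*p^3 - 91*p^2/2 + 20*sqrt(2)*p^2 - 20*sqrt(2)*p + 182*p + 80*sqrt(2)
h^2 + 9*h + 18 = (h + 3)*(h + 6)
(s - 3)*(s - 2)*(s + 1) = s^3 - 4*s^2 + s + 6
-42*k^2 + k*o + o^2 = (-6*k + o)*(7*k + o)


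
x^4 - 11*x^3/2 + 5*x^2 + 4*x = x*(x - 4)*(x - 2)*(x + 1/2)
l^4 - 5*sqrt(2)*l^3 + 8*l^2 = l^2*(l - 4*sqrt(2))*(l - sqrt(2))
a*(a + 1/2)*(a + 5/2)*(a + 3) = a^4 + 6*a^3 + 41*a^2/4 + 15*a/4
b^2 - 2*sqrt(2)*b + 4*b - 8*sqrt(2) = (b + 4)*(b - 2*sqrt(2))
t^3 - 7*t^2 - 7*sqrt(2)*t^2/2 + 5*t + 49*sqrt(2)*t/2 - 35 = (t - 7)*(t - 5*sqrt(2)/2)*(t - sqrt(2))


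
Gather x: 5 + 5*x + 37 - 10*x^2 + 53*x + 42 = -10*x^2 + 58*x + 84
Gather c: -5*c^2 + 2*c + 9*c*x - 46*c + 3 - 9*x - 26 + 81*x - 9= -5*c^2 + c*(9*x - 44) + 72*x - 32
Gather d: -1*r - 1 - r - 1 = -2*r - 2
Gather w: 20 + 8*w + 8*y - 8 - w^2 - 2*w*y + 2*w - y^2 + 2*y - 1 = -w^2 + w*(10 - 2*y) - y^2 + 10*y + 11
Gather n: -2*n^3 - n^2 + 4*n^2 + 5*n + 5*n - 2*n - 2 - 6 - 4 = -2*n^3 + 3*n^2 + 8*n - 12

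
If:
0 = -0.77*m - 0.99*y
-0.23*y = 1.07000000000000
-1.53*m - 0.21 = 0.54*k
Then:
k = -17.34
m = 5.98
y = -4.65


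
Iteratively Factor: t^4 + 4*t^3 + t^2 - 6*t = (t)*(t^3 + 4*t^2 + t - 6) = t*(t + 2)*(t^2 + 2*t - 3) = t*(t + 2)*(t + 3)*(t - 1)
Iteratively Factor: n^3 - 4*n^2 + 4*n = (n - 2)*(n^2 - 2*n) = n*(n - 2)*(n - 2)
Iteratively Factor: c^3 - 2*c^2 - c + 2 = (c + 1)*(c^2 - 3*c + 2) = (c - 1)*(c + 1)*(c - 2)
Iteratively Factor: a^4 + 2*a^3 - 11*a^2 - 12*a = (a)*(a^3 + 2*a^2 - 11*a - 12) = a*(a + 4)*(a^2 - 2*a - 3) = a*(a - 3)*(a + 4)*(a + 1)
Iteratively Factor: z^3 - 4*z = (z + 2)*(z^2 - 2*z) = z*(z + 2)*(z - 2)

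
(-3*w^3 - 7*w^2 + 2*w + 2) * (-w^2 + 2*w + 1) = 3*w^5 + w^4 - 19*w^3 - 5*w^2 + 6*w + 2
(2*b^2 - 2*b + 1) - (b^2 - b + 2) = b^2 - b - 1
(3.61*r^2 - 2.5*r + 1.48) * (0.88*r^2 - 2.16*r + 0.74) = 3.1768*r^4 - 9.9976*r^3 + 9.3738*r^2 - 5.0468*r + 1.0952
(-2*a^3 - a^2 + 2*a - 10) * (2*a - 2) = -4*a^4 + 2*a^3 + 6*a^2 - 24*a + 20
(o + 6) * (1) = o + 6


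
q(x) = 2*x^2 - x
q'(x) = 4*x - 1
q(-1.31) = 4.74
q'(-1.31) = -6.24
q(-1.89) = 9.03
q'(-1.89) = -8.56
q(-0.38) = 0.67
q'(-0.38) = -2.52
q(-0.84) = 2.25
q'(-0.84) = -4.36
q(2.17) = 7.25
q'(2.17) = 7.68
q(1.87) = 5.12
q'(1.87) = 6.48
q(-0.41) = 0.75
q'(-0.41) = -2.64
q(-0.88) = 2.43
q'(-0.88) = -4.52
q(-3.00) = 21.00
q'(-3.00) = -13.00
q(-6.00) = 78.00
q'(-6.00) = -25.00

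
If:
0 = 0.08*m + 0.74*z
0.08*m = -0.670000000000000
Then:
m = -8.38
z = 0.91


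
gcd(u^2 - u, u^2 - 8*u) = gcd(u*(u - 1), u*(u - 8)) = u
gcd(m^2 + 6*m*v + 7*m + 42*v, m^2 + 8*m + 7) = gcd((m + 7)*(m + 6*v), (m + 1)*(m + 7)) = m + 7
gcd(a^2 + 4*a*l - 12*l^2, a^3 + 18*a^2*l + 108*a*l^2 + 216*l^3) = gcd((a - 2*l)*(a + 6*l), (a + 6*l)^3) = a + 6*l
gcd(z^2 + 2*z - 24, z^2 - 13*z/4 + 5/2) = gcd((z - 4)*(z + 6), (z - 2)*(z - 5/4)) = 1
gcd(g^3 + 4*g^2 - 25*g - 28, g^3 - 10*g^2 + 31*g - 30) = 1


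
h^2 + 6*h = h*(h + 6)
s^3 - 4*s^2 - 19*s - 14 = (s - 7)*(s + 1)*(s + 2)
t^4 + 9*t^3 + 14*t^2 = t^2*(t + 2)*(t + 7)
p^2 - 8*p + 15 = (p - 5)*(p - 3)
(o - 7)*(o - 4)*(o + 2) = o^3 - 9*o^2 + 6*o + 56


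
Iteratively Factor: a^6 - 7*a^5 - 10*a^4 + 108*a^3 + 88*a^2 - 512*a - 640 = (a - 4)*(a^5 - 3*a^4 - 22*a^3 + 20*a^2 + 168*a + 160) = (a - 4)*(a + 2)*(a^4 - 5*a^3 - 12*a^2 + 44*a + 80) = (a - 4)*(a + 2)^2*(a^3 - 7*a^2 + 2*a + 40) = (a - 4)^2*(a + 2)^2*(a^2 - 3*a - 10) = (a - 5)*(a - 4)^2*(a + 2)^2*(a + 2)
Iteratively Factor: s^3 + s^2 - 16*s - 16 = (s - 4)*(s^2 + 5*s + 4) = (s - 4)*(s + 4)*(s + 1)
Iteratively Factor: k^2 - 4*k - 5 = (k + 1)*(k - 5)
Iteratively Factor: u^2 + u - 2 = (u - 1)*(u + 2)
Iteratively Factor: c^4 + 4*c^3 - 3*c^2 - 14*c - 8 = (c + 1)*(c^3 + 3*c^2 - 6*c - 8) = (c + 1)*(c + 4)*(c^2 - c - 2) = (c - 2)*(c + 1)*(c + 4)*(c + 1)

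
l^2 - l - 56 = (l - 8)*(l + 7)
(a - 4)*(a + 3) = a^2 - a - 12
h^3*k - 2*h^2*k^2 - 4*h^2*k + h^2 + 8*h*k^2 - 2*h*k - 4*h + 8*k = (h - 4)*(h - 2*k)*(h*k + 1)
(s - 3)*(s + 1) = s^2 - 2*s - 3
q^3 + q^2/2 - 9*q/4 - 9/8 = (q - 3/2)*(q + 1/2)*(q + 3/2)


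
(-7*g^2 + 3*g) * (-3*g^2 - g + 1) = 21*g^4 - 2*g^3 - 10*g^2 + 3*g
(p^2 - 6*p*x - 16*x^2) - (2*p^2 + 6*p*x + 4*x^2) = -p^2 - 12*p*x - 20*x^2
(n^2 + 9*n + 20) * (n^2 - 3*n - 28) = n^4 + 6*n^3 - 35*n^2 - 312*n - 560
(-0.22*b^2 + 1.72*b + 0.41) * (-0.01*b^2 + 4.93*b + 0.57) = 0.0022*b^4 - 1.1018*b^3 + 8.3501*b^2 + 3.0017*b + 0.2337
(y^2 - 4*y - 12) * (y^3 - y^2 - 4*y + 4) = y^5 - 5*y^4 - 12*y^3 + 32*y^2 + 32*y - 48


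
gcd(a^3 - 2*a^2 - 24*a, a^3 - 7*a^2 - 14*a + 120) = a^2 - 2*a - 24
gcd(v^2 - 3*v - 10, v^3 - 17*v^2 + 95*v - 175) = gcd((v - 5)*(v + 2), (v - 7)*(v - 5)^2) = v - 5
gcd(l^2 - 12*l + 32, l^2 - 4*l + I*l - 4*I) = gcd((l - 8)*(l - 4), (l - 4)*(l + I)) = l - 4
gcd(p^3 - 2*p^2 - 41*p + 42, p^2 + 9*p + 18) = p + 6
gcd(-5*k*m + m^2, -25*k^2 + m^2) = 5*k - m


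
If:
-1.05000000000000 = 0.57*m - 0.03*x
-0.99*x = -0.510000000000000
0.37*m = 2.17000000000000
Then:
No Solution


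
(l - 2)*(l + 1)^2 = l^3 - 3*l - 2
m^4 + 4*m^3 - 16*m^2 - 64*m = m*(m - 4)*(m + 4)^2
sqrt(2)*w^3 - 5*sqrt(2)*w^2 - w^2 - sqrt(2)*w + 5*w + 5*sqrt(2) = (w - 5)*(w - sqrt(2))*(sqrt(2)*w + 1)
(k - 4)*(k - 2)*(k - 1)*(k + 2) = k^4 - 5*k^3 + 20*k - 16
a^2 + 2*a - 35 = (a - 5)*(a + 7)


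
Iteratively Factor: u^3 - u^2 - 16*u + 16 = (u - 1)*(u^2 - 16) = (u - 4)*(u - 1)*(u + 4)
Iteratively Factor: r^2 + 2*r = (r)*(r + 2)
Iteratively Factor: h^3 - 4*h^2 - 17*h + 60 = (h - 5)*(h^2 + h - 12) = (h - 5)*(h - 3)*(h + 4)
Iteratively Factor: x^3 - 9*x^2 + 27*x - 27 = (x - 3)*(x^2 - 6*x + 9) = (x - 3)^2*(x - 3)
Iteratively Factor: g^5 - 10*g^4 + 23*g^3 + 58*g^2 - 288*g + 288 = (g - 4)*(g^4 - 6*g^3 - g^2 + 54*g - 72) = (g - 4)*(g - 3)*(g^3 - 3*g^2 - 10*g + 24) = (g - 4)*(g - 3)*(g + 3)*(g^2 - 6*g + 8) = (g - 4)*(g - 3)*(g - 2)*(g + 3)*(g - 4)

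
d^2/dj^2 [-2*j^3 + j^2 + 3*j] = 2 - 12*j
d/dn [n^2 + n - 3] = 2*n + 1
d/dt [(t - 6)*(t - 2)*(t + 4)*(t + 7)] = 4*t^3 + 9*t^2 - 96*t - 92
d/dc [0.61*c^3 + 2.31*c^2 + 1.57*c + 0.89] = 1.83*c^2 + 4.62*c + 1.57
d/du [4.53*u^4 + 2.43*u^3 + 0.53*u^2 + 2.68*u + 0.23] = 18.12*u^3 + 7.29*u^2 + 1.06*u + 2.68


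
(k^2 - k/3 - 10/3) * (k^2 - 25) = k^4 - k^3/3 - 85*k^2/3 + 25*k/3 + 250/3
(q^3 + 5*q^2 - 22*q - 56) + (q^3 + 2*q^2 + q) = 2*q^3 + 7*q^2 - 21*q - 56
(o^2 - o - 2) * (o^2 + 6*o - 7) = o^4 + 5*o^3 - 15*o^2 - 5*o + 14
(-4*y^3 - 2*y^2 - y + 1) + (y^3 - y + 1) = -3*y^3 - 2*y^2 - 2*y + 2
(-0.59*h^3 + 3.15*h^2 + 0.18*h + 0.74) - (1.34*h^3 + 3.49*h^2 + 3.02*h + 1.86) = -1.93*h^3 - 0.34*h^2 - 2.84*h - 1.12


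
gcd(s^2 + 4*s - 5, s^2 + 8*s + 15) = s + 5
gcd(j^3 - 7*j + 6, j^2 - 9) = j + 3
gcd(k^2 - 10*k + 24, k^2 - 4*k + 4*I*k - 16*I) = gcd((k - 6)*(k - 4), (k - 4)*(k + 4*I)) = k - 4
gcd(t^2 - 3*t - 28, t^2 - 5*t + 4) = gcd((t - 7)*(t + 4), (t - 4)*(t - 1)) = 1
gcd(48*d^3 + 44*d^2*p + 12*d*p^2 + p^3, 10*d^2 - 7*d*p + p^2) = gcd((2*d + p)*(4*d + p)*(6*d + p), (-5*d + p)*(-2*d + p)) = 1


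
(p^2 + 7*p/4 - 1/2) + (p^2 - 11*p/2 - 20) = 2*p^2 - 15*p/4 - 41/2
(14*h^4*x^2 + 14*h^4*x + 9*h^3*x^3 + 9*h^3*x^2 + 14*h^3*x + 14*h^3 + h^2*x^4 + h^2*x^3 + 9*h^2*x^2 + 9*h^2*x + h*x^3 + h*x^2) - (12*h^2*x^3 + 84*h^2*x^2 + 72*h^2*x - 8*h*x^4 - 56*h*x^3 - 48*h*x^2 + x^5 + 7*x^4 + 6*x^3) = 14*h^4*x^2 + 14*h^4*x + 9*h^3*x^3 + 9*h^3*x^2 + 14*h^3*x + 14*h^3 + h^2*x^4 - 11*h^2*x^3 - 75*h^2*x^2 - 63*h^2*x + 8*h*x^4 + 57*h*x^3 + 49*h*x^2 - x^5 - 7*x^4 - 6*x^3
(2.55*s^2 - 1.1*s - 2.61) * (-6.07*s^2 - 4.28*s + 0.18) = -15.4785*s^4 - 4.237*s^3 + 21.0097*s^2 + 10.9728*s - 0.4698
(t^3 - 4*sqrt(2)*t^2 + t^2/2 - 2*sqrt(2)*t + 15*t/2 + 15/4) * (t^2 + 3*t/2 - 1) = t^5 - 4*sqrt(2)*t^4 + 2*t^4 - 8*sqrt(2)*t^3 + 29*t^3/4 + sqrt(2)*t^2 + 29*t^2/2 - 15*t/8 + 2*sqrt(2)*t - 15/4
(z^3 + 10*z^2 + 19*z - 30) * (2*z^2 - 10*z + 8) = 2*z^5 + 10*z^4 - 54*z^3 - 170*z^2 + 452*z - 240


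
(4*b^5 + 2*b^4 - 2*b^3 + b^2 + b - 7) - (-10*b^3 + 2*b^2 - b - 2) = 4*b^5 + 2*b^4 + 8*b^3 - b^2 + 2*b - 5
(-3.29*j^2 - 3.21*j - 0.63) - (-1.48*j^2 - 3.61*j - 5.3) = -1.81*j^2 + 0.4*j + 4.67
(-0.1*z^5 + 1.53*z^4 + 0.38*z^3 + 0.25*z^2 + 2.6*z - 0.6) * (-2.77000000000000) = 0.277*z^5 - 4.2381*z^4 - 1.0526*z^3 - 0.6925*z^2 - 7.202*z + 1.662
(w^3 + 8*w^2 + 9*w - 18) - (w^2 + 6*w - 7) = w^3 + 7*w^2 + 3*w - 11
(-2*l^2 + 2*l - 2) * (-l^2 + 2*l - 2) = 2*l^4 - 6*l^3 + 10*l^2 - 8*l + 4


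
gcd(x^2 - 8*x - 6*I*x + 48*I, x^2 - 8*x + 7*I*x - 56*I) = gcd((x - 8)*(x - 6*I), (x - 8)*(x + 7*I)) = x - 8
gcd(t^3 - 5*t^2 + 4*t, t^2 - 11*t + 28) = t - 4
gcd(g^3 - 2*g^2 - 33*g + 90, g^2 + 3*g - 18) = g^2 + 3*g - 18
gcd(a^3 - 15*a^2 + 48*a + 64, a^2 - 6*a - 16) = a - 8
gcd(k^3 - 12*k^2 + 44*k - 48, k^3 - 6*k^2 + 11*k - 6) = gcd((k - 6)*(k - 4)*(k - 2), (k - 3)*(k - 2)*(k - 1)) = k - 2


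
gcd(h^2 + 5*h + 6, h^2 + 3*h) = h + 3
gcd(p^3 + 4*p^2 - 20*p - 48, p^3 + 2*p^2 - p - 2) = p + 2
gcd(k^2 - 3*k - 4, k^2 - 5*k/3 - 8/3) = k + 1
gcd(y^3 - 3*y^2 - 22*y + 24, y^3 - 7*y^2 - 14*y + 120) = y^2 - 2*y - 24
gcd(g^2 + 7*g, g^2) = g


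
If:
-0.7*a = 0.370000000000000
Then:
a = -0.53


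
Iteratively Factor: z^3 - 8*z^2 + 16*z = (z - 4)*(z^2 - 4*z) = (z - 4)^2*(z)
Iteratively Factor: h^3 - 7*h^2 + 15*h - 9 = (h - 3)*(h^2 - 4*h + 3) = (h - 3)*(h - 1)*(h - 3)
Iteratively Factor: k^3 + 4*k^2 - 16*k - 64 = (k - 4)*(k^2 + 8*k + 16) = (k - 4)*(k + 4)*(k + 4)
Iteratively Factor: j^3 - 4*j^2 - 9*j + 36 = (j - 3)*(j^2 - j - 12) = (j - 4)*(j - 3)*(j + 3)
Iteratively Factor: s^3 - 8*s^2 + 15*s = (s - 3)*(s^2 - 5*s) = s*(s - 3)*(s - 5)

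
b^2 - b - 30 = (b - 6)*(b + 5)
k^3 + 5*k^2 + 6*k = k*(k + 2)*(k + 3)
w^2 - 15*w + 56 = (w - 8)*(w - 7)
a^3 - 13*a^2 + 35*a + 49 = (a - 7)^2*(a + 1)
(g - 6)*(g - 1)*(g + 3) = g^3 - 4*g^2 - 15*g + 18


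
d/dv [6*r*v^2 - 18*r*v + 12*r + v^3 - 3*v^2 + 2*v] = 12*r*v - 18*r + 3*v^2 - 6*v + 2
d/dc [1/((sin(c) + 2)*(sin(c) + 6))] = -2*(sin(c) + 4)*cos(c)/((sin(c) + 2)^2*(sin(c) + 6)^2)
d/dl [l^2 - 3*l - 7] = 2*l - 3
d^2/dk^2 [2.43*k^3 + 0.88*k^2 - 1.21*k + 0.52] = 14.58*k + 1.76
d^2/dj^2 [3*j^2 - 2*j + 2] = 6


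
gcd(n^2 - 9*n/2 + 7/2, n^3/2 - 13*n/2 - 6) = 1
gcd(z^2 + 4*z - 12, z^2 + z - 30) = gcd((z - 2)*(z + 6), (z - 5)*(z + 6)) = z + 6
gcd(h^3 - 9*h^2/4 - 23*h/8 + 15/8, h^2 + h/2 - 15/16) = h + 5/4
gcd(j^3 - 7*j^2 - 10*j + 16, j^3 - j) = j - 1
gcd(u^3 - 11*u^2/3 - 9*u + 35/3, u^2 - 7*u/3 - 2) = 1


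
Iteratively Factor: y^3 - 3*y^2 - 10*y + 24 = (y - 2)*(y^2 - y - 12) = (y - 2)*(y + 3)*(y - 4)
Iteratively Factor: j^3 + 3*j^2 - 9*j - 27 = (j + 3)*(j^2 - 9) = (j - 3)*(j + 3)*(j + 3)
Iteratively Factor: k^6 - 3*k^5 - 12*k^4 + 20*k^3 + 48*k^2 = (k - 3)*(k^5 - 12*k^3 - 16*k^2) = (k - 3)*(k + 2)*(k^4 - 2*k^3 - 8*k^2) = (k - 4)*(k - 3)*(k + 2)*(k^3 + 2*k^2) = k*(k - 4)*(k - 3)*(k + 2)*(k^2 + 2*k) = k^2*(k - 4)*(k - 3)*(k + 2)*(k + 2)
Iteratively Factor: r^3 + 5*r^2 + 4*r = (r)*(r^2 + 5*r + 4) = r*(r + 4)*(r + 1)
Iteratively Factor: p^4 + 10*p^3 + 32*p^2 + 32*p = (p + 4)*(p^3 + 6*p^2 + 8*p) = (p + 2)*(p + 4)*(p^2 + 4*p) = (p + 2)*(p + 4)^2*(p)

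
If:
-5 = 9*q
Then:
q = -5/9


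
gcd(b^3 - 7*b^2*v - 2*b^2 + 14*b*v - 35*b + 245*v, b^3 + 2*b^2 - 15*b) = b + 5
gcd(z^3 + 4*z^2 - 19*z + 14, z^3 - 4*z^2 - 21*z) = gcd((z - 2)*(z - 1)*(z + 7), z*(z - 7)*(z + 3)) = 1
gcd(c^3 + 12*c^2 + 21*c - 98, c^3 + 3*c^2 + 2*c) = 1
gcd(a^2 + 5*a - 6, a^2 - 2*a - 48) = a + 6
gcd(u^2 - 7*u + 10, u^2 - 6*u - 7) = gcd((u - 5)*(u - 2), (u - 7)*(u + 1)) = 1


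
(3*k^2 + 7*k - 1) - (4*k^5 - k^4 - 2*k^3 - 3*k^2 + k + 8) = -4*k^5 + k^4 + 2*k^3 + 6*k^2 + 6*k - 9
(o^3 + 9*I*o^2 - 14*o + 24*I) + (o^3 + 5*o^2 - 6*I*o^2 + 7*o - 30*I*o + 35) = 2*o^3 + 5*o^2 + 3*I*o^2 - 7*o - 30*I*o + 35 + 24*I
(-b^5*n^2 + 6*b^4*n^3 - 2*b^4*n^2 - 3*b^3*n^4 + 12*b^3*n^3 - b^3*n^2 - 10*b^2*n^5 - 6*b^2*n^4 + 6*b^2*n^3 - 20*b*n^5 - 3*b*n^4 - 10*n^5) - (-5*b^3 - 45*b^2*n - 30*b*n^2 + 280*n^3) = -b^5*n^2 + 6*b^4*n^3 - 2*b^4*n^2 - 3*b^3*n^4 + 12*b^3*n^3 - b^3*n^2 + 5*b^3 - 10*b^2*n^5 - 6*b^2*n^4 + 6*b^2*n^3 + 45*b^2*n - 20*b*n^5 - 3*b*n^4 + 30*b*n^2 - 10*n^5 - 280*n^3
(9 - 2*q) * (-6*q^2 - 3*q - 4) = 12*q^3 - 48*q^2 - 19*q - 36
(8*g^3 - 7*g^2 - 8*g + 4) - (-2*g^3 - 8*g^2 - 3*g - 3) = 10*g^3 + g^2 - 5*g + 7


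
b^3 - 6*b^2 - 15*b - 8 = (b - 8)*(b + 1)^2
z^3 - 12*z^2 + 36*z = z*(z - 6)^2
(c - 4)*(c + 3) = c^2 - c - 12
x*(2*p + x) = 2*p*x + x^2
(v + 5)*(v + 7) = v^2 + 12*v + 35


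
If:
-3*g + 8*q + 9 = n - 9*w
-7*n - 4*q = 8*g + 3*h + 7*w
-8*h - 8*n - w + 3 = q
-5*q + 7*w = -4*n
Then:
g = 254*w/213 + 249/284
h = 1972*w/639 + 475/284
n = -1967*w/639 - 335/284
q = -679*w/639 - 67/71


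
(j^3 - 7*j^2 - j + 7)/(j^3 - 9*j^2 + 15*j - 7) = (j + 1)/(j - 1)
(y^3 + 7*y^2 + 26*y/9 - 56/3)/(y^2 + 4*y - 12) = (y^2 + y - 28/9)/(y - 2)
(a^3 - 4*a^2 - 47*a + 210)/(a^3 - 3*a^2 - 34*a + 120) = (a^2 + a - 42)/(a^2 + 2*a - 24)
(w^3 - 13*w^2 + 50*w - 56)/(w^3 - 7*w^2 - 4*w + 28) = (w - 4)/(w + 2)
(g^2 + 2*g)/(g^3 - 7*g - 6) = g/(g^2 - 2*g - 3)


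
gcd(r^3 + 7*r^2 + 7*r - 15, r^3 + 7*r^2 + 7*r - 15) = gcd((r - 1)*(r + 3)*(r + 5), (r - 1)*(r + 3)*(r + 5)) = r^3 + 7*r^2 + 7*r - 15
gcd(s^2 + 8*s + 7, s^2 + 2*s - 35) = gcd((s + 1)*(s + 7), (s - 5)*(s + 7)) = s + 7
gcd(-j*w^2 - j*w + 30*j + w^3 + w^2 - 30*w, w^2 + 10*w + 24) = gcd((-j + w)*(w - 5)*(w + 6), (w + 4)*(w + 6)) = w + 6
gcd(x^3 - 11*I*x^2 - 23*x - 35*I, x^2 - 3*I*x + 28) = x - 7*I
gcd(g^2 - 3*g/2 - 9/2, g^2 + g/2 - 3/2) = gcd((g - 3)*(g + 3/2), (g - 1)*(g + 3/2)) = g + 3/2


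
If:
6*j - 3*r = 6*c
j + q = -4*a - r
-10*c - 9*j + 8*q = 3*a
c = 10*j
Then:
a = -3*r/70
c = -5*r/9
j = -r/18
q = -487*r/630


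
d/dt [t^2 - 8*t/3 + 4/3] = 2*t - 8/3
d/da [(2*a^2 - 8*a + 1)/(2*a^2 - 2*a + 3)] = 2*(6*a^2 + 4*a - 11)/(4*a^4 - 8*a^3 + 16*a^2 - 12*a + 9)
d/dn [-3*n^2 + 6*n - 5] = 6 - 6*n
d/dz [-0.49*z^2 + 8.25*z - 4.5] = 8.25 - 0.98*z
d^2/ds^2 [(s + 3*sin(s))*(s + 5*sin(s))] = -8*s*sin(s) - 60*sin(s)^2 + 16*cos(s) + 32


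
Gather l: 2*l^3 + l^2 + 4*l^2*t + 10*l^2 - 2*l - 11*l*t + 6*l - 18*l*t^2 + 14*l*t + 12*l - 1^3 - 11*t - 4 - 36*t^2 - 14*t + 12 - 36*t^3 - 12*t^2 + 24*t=2*l^3 + l^2*(4*t + 11) + l*(-18*t^2 + 3*t + 16) - 36*t^3 - 48*t^2 - t + 7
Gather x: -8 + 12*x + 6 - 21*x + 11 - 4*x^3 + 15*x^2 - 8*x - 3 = -4*x^3 + 15*x^2 - 17*x + 6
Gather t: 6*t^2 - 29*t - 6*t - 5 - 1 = 6*t^2 - 35*t - 6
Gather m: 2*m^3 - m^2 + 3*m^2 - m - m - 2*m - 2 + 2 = 2*m^3 + 2*m^2 - 4*m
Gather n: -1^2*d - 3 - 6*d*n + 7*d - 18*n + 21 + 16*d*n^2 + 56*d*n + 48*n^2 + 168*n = 6*d + n^2*(16*d + 48) + n*(50*d + 150) + 18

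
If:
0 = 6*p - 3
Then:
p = 1/2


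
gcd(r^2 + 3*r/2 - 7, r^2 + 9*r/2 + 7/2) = r + 7/2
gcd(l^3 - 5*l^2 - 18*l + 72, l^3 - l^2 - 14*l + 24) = l^2 + l - 12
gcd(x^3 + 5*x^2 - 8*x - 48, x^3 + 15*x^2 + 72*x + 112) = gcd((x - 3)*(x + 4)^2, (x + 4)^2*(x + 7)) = x^2 + 8*x + 16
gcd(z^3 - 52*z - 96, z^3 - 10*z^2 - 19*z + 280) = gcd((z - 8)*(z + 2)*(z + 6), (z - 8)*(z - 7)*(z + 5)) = z - 8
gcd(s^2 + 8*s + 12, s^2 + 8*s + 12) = s^2 + 8*s + 12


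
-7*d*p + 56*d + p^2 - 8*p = (-7*d + p)*(p - 8)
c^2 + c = c*(c + 1)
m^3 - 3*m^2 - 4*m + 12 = (m - 3)*(m - 2)*(m + 2)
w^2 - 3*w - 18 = (w - 6)*(w + 3)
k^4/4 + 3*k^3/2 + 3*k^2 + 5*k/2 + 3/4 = (k/4 + 1/4)*(k + 1)^2*(k + 3)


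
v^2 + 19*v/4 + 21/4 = (v + 7/4)*(v + 3)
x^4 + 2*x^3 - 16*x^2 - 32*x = x*(x - 4)*(x + 2)*(x + 4)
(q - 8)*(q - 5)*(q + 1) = q^3 - 12*q^2 + 27*q + 40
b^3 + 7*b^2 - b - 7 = (b - 1)*(b + 1)*(b + 7)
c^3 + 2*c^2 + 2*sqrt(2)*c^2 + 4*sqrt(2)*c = c*(c + 2)*(c + 2*sqrt(2))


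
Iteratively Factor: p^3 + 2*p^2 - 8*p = (p + 4)*(p^2 - 2*p) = (p - 2)*(p + 4)*(p)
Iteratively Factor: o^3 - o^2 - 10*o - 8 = (o + 1)*(o^2 - 2*o - 8) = (o - 4)*(o + 1)*(o + 2)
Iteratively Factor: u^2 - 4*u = (u - 4)*(u)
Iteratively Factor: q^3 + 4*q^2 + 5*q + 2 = (q + 1)*(q^2 + 3*q + 2) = (q + 1)^2*(q + 2)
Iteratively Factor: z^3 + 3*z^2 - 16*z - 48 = (z - 4)*(z^2 + 7*z + 12) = (z - 4)*(z + 4)*(z + 3)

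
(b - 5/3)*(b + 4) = b^2 + 7*b/3 - 20/3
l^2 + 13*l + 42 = (l + 6)*(l + 7)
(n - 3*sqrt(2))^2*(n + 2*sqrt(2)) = n^3 - 4*sqrt(2)*n^2 - 6*n + 36*sqrt(2)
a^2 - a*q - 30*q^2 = (a - 6*q)*(a + 5*q)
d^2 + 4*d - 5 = (d - 1)*(d + 5)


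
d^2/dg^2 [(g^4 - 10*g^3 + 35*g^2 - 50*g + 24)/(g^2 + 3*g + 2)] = 2*(g^6 + 9*g^5 + 33*g^4 - 177*g^3 - 294*g^2 + 396*g + 608)/(g^6 + 9*g^5 + 33*g^4 + 63*g^3 + 66*g^2 + 36*g + 8)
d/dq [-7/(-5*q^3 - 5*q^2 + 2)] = 35*q*(-3*q - 2)/(5*q^3 + 5*q^2 - 2)^2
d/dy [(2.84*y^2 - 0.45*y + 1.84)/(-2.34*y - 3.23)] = (-6.6456*y^2 - 18.3464*y + 5.7591)/(5.4756*y^2 + 15.1164*y + 10.4329)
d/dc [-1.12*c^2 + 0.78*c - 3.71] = 0.78 - 2.24*c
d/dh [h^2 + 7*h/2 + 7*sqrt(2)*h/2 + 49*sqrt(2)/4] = 2*h + 7/2 + 7*sqrt(2)/2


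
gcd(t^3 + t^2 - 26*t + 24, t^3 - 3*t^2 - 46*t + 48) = t^2 + 5*t - 6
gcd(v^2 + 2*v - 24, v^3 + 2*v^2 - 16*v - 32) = v - 4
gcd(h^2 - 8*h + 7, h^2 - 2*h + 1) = h - 1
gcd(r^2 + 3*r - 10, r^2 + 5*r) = r + 5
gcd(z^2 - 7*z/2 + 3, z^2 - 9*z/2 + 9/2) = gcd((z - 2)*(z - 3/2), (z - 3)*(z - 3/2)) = z - 3/2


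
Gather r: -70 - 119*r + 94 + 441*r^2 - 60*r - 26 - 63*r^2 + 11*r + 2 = 378*r^2 - 168*r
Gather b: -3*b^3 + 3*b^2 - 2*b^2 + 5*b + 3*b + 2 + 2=-3*b^3 + b^2 + 8*b + 4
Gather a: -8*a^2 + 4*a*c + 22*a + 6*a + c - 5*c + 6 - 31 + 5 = -8*a^2 + a*(4*c + 28) - 4*c - 20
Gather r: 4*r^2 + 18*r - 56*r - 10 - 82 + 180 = 4*r^2 - 38*r + 88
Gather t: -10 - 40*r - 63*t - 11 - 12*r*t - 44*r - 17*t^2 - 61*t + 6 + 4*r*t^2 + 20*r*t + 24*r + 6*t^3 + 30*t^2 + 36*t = -60*r + 6*t^3 + t^2*(4*r + 13) + t*(8*r - 88) - 15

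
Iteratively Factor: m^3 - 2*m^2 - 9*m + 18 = (m - 2)*(m^2 - 9) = (m - 2)*(m + 3)*(m - 3)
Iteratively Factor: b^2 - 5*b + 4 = (b - 4)*(b - 1)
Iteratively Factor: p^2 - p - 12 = (p + 3)*(p - 4)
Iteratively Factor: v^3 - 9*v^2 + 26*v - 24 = (v - 3)*(v^2 - 6*v + 8) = (v - 4)*(v - 3)*(v - 2)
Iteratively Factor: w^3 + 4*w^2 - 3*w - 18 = (w + 3)*(w^2 + w - 6) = (w - 2)*(w + 3)*(w + 3)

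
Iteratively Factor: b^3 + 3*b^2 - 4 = (b - 1)*(b^2 + 4*b + 4) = (b - 1)*(b + 2)*(b + 2)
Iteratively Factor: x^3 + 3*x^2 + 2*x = (x)*(x^2 + 3*x + 2) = x*(x + 1)*(x + 2)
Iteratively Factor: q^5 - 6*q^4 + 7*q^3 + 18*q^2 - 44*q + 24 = (q - 1)*(q^4 - 5*q^3 + 2*q^2 + 20*q - 24) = (q - 2)*(q - 1)*(q^3 - 3*q^2 - 4*q + 12) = (q - 2)^2*(q - 1)*(q^2 - q - 6) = (q - 3)*(q - 2)^2*(q - 1)*(q + 2)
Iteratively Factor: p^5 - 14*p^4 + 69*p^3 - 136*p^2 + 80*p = (p)*(p^4 - 14*p^3 + 69*p^2 - 136*p + 80) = p*(p - 4)*(p^3 - 10*p^2 + 29*p - 20) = p*(p - 4)^2*(p^2 - 6*p + 5) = p*(p - 5)*(p - 4)^2*(p - 1)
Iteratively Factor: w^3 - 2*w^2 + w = (w - 1)*(w^2 - w) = w*(w - 1)*(w - 1)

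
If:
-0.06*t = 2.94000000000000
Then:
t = -49.00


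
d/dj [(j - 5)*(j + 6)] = 2*j + 1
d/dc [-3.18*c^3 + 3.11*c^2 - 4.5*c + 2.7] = -9.54*c^2 + 6.22*c - 4.5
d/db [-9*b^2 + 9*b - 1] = 9 - 18*b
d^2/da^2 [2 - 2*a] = 0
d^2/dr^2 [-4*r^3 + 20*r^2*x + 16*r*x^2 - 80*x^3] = -24*r + 40*x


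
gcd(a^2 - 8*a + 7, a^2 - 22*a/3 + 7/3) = a - 7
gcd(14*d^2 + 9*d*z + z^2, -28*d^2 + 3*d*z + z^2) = 7*d + z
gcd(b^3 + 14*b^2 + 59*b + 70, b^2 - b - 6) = b + 2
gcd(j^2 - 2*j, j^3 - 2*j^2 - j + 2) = j - 2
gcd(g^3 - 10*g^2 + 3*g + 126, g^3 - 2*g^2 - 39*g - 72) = g + 3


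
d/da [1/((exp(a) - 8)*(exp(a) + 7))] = (1 - 2*exp(a))*exp(a)/(exp(4*a) - 2*exp(3*a) - 111*exp(2*a) + 112*exp(a) + 3136)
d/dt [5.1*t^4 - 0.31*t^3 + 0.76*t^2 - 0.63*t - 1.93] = 20.4*t^3 - 0.93*t^2 + 1.52*t - 0.63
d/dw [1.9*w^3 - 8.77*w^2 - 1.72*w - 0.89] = 5.7*w^2 - 17.54*w - 1.72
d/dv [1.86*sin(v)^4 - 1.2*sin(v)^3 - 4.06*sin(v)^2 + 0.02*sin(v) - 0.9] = (7.44*sin(v)^3 - 3.6*sin(v)^2 - 8.12*sin(v) + 0.02)*cos(v)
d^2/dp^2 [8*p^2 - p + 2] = 16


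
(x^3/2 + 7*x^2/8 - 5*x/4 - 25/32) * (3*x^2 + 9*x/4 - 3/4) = 3*x^5/2 + 15*x^4/4 - 69*x^3/32 - 93*x^2/16 - 105*x/128 + 75/128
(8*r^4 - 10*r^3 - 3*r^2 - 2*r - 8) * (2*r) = 16*r^5 - 20*r^4 - 6*r^3 - 4*r^2 - 16*r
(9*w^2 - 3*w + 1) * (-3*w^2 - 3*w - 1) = -27*w^4 - 18*w^3 - 3*w^2 - 1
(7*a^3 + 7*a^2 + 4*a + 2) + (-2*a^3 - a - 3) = 5*a^3 + 7*a^2 + 3*a - 1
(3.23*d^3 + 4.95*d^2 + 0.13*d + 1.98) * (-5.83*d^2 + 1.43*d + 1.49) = -18.8309*d^5 - 24.2396*d^4 + 11.1333*d^3 - 3.982*d^2 + 3.0251*d + 2.9502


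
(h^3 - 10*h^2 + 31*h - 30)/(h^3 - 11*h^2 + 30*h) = (h^2 - 5*h + 6)/(h*(h - 6))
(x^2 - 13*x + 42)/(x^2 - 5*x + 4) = (x^2 - 13*x + 42)/(x^2 - 5*x + 4)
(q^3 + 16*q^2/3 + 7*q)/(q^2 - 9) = q*(3*q + 7)/(3*(q - 3))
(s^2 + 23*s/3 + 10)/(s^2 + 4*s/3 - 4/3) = (3*s^2 + 23*s + 30)/(3*s^2 + 4*s - 4)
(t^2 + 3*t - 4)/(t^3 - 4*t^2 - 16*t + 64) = (t - 1)/(t^2 - 8*t + 16)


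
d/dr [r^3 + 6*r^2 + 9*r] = 3*r^2 + 12*r + 9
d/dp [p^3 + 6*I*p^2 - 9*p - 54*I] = 3*p^2 + 12*I*p - 9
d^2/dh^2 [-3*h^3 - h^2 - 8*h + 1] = -18*h - 2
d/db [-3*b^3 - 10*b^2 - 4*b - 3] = -9*b^2 - 20*b - 4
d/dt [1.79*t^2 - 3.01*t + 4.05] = 3.58*t - 3.01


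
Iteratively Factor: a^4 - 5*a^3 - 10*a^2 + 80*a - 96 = (a + 4)*(a^3 - 9*a^2 + 26*a - 24) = (a - 2)*(a + 4)*(a^2 - 7*a + 12) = (a - 4)*(a - 2)*(a + 4)*(a - 3)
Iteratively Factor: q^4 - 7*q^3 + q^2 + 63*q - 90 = (q - 5)*(q^3 - 2*q^2 - 9*q + 18) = (q - 5)*(q - 2)*(q^2 - 9) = (q - 5)*(q - 2)*(q + 3)*(q - 3)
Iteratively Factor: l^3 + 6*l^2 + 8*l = (l + 4)*(l^2 + 2*l) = l*(l + 4)*(l + 2)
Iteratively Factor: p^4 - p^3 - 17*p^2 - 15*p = (p + 1)*(p^3 - 2*p^2 - 15*p) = p*(p + 1)*(p^2 - 2*p - 15) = p*(p + 1)*(p + 3)*(p - 5)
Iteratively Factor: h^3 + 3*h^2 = (h)*(h^2 + 3*h) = h^2*(h + 3)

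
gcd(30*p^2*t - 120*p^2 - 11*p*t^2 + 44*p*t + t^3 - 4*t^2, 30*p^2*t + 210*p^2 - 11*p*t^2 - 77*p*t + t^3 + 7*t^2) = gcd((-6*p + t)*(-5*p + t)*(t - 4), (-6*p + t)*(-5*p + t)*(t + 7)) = 30*p^2 - 11*p*t + t^2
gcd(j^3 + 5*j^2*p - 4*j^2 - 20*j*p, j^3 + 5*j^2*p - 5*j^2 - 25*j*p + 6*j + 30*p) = j + 5*p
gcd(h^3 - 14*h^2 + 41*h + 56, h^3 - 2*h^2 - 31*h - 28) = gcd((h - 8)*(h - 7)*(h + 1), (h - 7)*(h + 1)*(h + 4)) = h^2 - 6*h - 7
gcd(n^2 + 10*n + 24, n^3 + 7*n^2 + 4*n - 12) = n + 6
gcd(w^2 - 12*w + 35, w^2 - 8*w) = 1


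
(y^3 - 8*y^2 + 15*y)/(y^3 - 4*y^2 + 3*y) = (y - 5)/(y - 1)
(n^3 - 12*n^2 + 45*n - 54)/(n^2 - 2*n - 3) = (n^2 - 9*n + 18)/(n + 1)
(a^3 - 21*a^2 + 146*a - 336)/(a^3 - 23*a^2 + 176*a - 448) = (a - 6)/(a - 8)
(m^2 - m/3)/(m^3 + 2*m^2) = (m - 1/3)/(m*(m + 2))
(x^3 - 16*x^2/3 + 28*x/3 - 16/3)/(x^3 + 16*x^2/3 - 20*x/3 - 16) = (3*x^2 - 10*x + 8)/(3*x^2 + 22*x + 24)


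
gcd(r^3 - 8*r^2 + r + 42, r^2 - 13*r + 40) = 1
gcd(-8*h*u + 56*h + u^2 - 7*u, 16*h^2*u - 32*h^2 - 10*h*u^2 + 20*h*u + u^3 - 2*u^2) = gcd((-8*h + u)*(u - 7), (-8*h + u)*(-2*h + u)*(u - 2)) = -8*h + u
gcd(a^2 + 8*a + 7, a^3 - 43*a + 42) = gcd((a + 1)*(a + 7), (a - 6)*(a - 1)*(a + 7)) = a + 7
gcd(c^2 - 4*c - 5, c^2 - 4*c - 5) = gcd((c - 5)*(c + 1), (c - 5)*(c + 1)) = c^2 - 4*c - 5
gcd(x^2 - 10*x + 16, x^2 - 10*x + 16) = x^2 - 10*x + 16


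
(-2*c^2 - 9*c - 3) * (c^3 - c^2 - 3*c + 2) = -2*c^5 - 7*c^4 + 12*c^3 + 26*c^2 - 9*c - 6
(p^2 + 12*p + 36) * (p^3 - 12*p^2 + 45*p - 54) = p^5 - 63*p^3 + 54*p^2 + 972*p - 1944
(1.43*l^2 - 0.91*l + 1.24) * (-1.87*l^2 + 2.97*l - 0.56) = -2.6741*l^4 + 5.9488*l^3 - 5.8223*l^2 + 4.1924*l - 0.6944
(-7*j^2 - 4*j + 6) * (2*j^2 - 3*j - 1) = -14*j^4 + 13*j^3 + 31*j^2 - 14*j - 6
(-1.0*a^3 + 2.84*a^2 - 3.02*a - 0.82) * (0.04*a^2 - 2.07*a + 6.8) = -0.04*a^5 + 2.1836*a^4 - 12.7996*a^3 + 25.5306*a^2 - 18.8386*a - 5.576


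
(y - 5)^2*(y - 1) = y^3 - 11*y^2 + 35*y - 25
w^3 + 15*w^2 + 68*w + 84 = (w + 2)*(w + 6)*(w + 7)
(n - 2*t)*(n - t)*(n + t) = n^3 - 2*n^2*t - n*t^2 + 2*t^3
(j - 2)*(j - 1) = j^2 - 3*j + 2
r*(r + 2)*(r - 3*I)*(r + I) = r^4 + 2*r^3 - 2*I*r^3 + 3*r^2 - 4*I*r^2 + 6*r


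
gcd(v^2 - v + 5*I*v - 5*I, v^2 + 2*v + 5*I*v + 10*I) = v + 5*I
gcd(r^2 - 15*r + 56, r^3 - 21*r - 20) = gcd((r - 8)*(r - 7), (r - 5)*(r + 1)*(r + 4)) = 1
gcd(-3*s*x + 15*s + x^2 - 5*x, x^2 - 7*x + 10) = x - 5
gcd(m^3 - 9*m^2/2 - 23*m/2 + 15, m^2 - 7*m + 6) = m^2 - 7*m + 6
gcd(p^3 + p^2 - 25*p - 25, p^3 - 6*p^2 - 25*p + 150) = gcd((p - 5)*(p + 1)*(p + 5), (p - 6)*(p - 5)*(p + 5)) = p^2 - 25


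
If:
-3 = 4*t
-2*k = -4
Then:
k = 2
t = -3/4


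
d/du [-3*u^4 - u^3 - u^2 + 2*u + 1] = -12*u^3 - 3*u^2 - 2*u + 2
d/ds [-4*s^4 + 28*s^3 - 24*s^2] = 4*s*(-4*s^2 + 21*s - 12)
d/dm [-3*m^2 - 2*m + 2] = -6*m - 2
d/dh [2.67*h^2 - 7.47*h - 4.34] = 5.34*h - 7.47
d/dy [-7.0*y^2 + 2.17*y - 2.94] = 2.17 - 14.0*y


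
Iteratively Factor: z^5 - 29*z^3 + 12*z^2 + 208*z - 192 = (z + 4)*(z^4 - 4*z^3 - 13*z^2 + 64*z - 48) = (z - 4)*(z + 4)*(z^3 - 13*z + 12) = (z - 4)*(z - 3)*(z + 4)*(z^2 + 3*z - 4) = (z - 4)*(z - 3)*(z + 4)^2*(z - 1)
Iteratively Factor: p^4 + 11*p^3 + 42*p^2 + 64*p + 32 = (p + 4)*(p^3 + 7*p^2 + 14*p + 8) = (p + 2)*(p + 4)*(p^2 + 5*p + 4) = (p + 1)*(p + 2)*(p + 4)*(p + 4)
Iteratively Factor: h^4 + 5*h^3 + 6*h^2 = (h)*(h^3 + 5*h^2 + 6*h) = h*(h + 3)*(h^2 + 2*h) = h*(h + 2)*(h + 3)*(h)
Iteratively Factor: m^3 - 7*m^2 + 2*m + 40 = (m - 5)*(m^2 - 2*m - 8) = (m - 5)*(m + 2)*(m - 4)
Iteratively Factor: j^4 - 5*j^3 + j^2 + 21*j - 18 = (j + 2)*(j^3 - 7*j^2 + 15*j - 9) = (j - 1)*(j + 2)*(j^2 - 6*j + 9) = (j - 3)*(j - 1)*(j + 2)*(j - 3)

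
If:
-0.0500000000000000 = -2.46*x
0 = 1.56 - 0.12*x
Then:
No Solution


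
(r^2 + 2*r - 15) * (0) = 0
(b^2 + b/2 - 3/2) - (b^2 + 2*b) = -3*b/2 - 3/2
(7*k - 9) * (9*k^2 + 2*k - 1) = 63*k^3 - 67*k^2 - 25*k + 9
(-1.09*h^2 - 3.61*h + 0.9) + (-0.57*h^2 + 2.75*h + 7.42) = -1.66*h^2 - 0.86*h + 8.32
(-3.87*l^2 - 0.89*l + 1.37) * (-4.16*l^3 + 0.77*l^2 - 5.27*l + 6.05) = 16.0992*l^5 + 0.7225*l^4 + 14.0104*l^3 - 17.6683*l^2 - 12.6044*l + 8.2885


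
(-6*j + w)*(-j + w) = 6*j^2 - 7*j*w + w^2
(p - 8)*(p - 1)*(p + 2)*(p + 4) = p^4 - 3*p^3 - 38*p^2 - 24*p + 64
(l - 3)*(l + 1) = l^2 - 2*l - 3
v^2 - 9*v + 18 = (v - 6)*(v - 3)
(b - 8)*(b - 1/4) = b^2 - 33*b/4 + 2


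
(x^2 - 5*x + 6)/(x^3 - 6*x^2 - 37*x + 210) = (x^2 - 5*x + 6)/(x^3 - 6*x^2 - 37*x + 210)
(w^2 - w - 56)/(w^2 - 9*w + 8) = (w + 7)/(w - 1)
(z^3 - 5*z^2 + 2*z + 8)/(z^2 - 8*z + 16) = (z^2 - z - 2)/(z - 4)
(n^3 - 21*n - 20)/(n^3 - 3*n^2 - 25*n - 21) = (n^2 - n - 20)/(n^2 - 4*n - 21)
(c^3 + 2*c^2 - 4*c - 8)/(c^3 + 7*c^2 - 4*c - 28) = (c + 2)/(c + 7)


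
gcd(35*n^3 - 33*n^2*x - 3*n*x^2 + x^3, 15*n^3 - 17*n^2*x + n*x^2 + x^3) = -5*n^2 + 4*n*x + x^2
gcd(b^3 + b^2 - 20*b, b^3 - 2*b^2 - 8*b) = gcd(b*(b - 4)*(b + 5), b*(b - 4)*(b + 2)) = b^2 - 4*b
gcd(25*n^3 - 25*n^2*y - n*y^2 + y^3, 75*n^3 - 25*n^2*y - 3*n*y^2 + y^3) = -25*n^2 + y^2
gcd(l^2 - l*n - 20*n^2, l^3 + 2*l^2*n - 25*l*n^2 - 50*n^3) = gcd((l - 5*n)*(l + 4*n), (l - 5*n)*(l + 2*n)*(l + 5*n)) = l - 5*n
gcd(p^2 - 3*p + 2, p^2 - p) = p - 1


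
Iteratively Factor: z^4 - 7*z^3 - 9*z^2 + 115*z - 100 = (z + 4)*(z^3 - 11*z^2 + 35*z - 25) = (z - 1)*(z + 4)*(z^2 - 10*z + 25) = (z - 5)*(z - 1)*(z + 4)*(z - 5)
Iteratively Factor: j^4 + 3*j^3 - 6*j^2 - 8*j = (j + 4)*(j^3 - j^2 - 2*j) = (j + 1)*(j + 4)*(j^2 - 2*j) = (j - 2)*(j + 1)*(j + 4)*(j)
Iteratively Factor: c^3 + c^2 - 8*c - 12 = (c + 2)*(c^2 - c - 6) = (c - 3)*(c + 2)*(c + 2)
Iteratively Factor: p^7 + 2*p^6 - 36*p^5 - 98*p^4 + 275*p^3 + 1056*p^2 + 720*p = (p + 3)*(p^6 - p^5 - 33*p^4 + p^3 + 272*p^2 + 240*p) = (p - 4)*(p + 3)*(p^5 + 3*p^4 - 21*p^3 - 83*p^2 - 60*p) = (p - 4)*(p + 3)*(p + 4)*(p^4 - p^3 - 17*p^2 - 15*p) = (p - 5)*(p - 4)*(p + 3)*(p + 4)*(p^3 + 4*p^2 + 3*p) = (p - 5)*(p - 4)*(p + 3)^2*(p + 4)*(p^2 + p) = (p - 5)*(p - 4)*(p + 1)*(p + 3)^2*(p + 4)*(p)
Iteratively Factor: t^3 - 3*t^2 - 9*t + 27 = (t + 3)*(t^2 - 6*t + 9) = (t - 3)*(t + 3)*(t - 3)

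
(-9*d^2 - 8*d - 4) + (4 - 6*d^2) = -15*d^2 - 8*d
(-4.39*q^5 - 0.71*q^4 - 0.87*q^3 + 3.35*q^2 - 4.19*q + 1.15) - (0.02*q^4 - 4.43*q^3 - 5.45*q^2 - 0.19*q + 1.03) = -4.39*q^5 - 0.73*q^4 + 3.56*q^3 + 8.8*q^2 - 4.0*q + 0.12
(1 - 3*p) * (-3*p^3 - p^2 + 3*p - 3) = 9*p^4 - 10*p^2 + 12*p - 3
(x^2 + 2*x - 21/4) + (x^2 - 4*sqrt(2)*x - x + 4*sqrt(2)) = 2*x^2 - 4*sqrt(2)*x + x - 21/4 + 4*sqrt(2)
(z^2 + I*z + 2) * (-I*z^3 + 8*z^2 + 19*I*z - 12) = -I*z^5 + 9*z^4 + 25*I*z^3 - 15*z^2 + 26*I*z - 24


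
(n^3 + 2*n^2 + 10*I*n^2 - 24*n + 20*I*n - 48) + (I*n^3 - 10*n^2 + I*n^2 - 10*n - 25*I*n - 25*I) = n^3 + I*n^3 - 8*n^2 + 11*I*n^2 - 34*n - 5*I*n - 48 - 25*I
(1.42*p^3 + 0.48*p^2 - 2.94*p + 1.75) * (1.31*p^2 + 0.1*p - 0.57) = 1.8602*p^5 + 0.7708*p^4 - 4.6128*p^3 + 1.7249*p^2 + 1.8508*p - 0.9975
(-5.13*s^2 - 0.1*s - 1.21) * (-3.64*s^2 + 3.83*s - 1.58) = 18.6732*s^4 - 19.2839*s^3 + 12.1268*s^2 - 4.4763*s + 1.9118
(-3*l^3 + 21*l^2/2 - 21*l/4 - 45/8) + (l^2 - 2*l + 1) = -3*l^3 + 23*l^2/2 - 29*l/4 - 37/8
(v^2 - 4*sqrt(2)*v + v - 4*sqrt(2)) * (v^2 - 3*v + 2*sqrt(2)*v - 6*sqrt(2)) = v^4 - 2*sqrt(2)*v^3 - 2*v^3 - 19*v^2 + 4*sqrt(2)*v^2 + 6*sqrt(2)*v + 32*v + 48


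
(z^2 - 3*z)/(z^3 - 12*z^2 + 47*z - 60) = z/(z^2 - 9*z + 20)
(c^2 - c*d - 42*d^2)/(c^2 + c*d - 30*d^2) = (c - 7*d)/(c - 5*d)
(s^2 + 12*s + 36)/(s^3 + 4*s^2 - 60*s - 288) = 1/(s - 8)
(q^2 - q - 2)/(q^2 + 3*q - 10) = (q + 1)/(q + 5)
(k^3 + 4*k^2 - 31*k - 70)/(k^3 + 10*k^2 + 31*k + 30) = (k^2 + 2*k - 35)/(k^2 + 8*k + 15)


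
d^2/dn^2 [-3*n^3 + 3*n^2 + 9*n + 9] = 6 - 18*n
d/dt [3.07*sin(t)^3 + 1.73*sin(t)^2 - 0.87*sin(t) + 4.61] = (9.21*sin(t)^2 + 3.46*sin(t) - 0.87)*cos(t)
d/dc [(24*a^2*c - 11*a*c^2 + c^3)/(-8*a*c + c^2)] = 1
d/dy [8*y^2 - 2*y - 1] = 16*y - 2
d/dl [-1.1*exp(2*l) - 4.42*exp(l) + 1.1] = (-2.2*exp(l) - 4.42)*exp(l)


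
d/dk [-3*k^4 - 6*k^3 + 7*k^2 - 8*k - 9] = -12*k^3 - 18*k^2 + 14*k - 8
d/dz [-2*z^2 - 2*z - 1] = -4*z - 2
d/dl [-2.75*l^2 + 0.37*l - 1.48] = 0.37 - 5.5*l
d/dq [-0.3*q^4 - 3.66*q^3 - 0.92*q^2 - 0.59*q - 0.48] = -1.2*q^3 - 10.98*q^2 - 1.84*q - 0.59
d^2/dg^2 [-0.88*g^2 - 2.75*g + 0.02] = -1.76000000000000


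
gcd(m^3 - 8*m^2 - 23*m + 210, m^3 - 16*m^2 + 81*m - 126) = m^2 - 13*m + 42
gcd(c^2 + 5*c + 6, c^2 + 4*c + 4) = c + 2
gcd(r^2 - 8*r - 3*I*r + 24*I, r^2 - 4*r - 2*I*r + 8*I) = 1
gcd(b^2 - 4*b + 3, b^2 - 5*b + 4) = b - 1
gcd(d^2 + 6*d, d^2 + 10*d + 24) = d + 6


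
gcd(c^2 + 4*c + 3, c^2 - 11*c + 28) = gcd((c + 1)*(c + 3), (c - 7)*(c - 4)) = 1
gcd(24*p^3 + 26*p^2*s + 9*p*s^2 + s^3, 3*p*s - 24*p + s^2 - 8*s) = 3*p + s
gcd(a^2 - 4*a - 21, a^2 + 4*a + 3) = a + 3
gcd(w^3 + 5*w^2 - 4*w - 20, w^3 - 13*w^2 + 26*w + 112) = w + 2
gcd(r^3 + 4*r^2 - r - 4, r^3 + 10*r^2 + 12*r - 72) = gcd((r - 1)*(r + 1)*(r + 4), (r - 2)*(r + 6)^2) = 1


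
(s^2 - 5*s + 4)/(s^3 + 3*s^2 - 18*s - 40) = (s - 1)/(s^2 + 7*s + 10)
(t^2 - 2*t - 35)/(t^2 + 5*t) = (t - 7)/t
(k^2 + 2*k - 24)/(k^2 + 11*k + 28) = (k^2 + 2*k - 24)/(k^2 + 11*k + 28)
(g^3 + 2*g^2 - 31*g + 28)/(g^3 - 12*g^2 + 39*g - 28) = (g + 7)/(g - 7)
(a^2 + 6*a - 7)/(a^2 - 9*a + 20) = (a^2 + 6*a - 7)/(a^2 - 9*a + 20)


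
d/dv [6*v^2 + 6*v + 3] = 12*v + 6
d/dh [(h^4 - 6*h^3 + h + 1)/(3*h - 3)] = (3*h^4 - 16*h^3 + 18*h^2 - 2)/(3*(h^2 - 2*h + 1))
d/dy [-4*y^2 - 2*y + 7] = -8*y - 2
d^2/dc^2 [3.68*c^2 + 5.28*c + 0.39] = 7.36000000000000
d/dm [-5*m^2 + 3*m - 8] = 3 - 10*m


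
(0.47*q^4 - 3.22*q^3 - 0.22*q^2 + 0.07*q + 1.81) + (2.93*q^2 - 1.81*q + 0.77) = 0.47*q^4 - 3.22*q^3 + 2.71*q^2 - 1.74*q + 2.58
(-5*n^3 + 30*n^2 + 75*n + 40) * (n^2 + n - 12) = -5*n^5 + 25*n^4 + 165*n^3 - 245*n^2 - 860*n - 480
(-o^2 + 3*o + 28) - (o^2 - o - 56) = -2*o^2 + 4*o + 84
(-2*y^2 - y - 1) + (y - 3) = -2*y^2 - 4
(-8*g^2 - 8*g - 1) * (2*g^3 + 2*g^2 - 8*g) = -16*g^5 - 32*g^4 + 46*g^3 + 62*g^2 + 8*g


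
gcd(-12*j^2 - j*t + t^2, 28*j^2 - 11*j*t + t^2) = -4*j + t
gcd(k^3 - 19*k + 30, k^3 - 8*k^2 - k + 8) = 1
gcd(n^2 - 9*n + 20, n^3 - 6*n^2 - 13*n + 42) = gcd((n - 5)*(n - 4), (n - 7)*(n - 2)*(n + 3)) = 1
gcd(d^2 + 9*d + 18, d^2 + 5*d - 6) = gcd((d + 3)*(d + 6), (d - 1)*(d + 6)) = d + 6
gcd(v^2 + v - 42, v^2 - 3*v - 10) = 1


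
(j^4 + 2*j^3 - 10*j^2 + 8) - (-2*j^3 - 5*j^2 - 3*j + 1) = j^4 + 4*j^3 - 5*j^2 + 3*j + 7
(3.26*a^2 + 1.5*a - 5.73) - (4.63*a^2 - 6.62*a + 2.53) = -1.37*a^2 + 8.12*a - 8.26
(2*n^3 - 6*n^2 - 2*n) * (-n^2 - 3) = -2*n^5 + 6*n^4 - 4*n^3 + 18*n^2 + 6*n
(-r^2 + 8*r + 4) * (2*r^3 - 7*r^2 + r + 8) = -2*r^5 + 23*r^4 - 49*r^3 - 28*r^2 + 68*r + 32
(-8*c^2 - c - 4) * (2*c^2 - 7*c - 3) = -16*c^4 + 54*c^3 + 23*c^2 + 31*c + 12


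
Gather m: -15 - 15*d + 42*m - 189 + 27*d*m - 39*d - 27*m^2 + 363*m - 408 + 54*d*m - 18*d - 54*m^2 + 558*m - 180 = -72*d - 81*m^2 + m*(81*d + 963) - 792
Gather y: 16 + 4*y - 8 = 4*y + 8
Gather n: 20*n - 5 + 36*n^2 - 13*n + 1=36*n^2 + 7*n - 4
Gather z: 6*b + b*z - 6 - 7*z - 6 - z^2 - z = 6*b - z^2 + z*(b - 8) - 12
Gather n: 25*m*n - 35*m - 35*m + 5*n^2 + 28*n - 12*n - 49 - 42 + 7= -70*m + 5*n^2 + n*(25*m + 16) - 84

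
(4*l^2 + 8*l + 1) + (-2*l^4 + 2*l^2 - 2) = -2*l^4 + 6*l^2 + 8*l - 1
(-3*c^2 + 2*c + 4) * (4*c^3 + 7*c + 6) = -12*c^5 + 8*c^4 - 5*c^3 - 4*c^2 + 40*c + 24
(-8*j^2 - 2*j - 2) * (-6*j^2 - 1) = 48*j^4 + 12*j^3 + 20*j^2 + 2*j + 2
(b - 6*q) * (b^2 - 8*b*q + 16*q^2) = b^3 - 14*b^2*q + 64*b*q^2 - 96*q^3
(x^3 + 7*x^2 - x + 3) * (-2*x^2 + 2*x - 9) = -2*x^5 - 12*x^4 + 7*x^3 - 71*x^2 + 15*x - 27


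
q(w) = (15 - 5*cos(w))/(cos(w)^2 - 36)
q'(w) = 2*(15 - 5*cos(w))*sin(w)*cos(w)/(cos(w)^2 - 36)^2 + 5*sin(w)/(cos(w)^2 - 36) = 5*(sin(w)^2 + 6*cos(w) - 37)*sin(w)/(cos(w)^2 - 36)^2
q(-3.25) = -0.57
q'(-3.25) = -0.02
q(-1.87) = -0.46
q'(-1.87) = 0.14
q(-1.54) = -0.41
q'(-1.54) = 0.14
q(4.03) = -0.51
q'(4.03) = 0.12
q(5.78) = -0.30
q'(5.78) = 0.06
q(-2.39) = -0.53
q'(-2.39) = 0.11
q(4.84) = -0.40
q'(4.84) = 0.14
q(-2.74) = -0.56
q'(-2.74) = 0.07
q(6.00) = -0.29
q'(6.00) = 0.04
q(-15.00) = -0.53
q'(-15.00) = 0.11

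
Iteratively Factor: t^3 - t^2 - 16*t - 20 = (t + 2)*(t^2 - 3*t - 10) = (t - 5)*(t + 2)*(t + 2)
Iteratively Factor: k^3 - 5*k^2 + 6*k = (k - 2)*(k^2 - 3*k) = (k - 3)*(k - 2)*(k)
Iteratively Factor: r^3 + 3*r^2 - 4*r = (r)*(r^2 + 3*r - 4) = r*(r - 1)*(r + 4)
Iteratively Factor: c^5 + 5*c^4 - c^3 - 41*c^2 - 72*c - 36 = (c - 3)*(c^4 + 8*c^3 + 23*c^2 + 28*c + 12) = (c - 3)*(c + 2)*(c^3 + 6*c^2 + 11*c + 6) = (c - 3)*(c + 2)*(c + 3)*(c^2 + 3*c + 2) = (c - 3)*(c + 1)*(c + 2)*(c + 3)*(c + 2)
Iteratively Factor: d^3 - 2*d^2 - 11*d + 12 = (d - 4)*(d^2 + 2*d - 3) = (d - 4)*(d - 1)*(d + 3)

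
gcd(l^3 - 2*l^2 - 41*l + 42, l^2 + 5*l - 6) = l^2 + 5*l - 6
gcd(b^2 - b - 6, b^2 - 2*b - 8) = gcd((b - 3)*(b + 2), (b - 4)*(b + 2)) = b + 2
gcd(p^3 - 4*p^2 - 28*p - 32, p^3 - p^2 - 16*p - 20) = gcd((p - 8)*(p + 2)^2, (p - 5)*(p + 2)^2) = p^2 + 4*p + 4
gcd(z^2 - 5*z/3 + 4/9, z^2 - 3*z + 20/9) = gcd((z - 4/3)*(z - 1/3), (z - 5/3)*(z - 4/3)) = z - 4/3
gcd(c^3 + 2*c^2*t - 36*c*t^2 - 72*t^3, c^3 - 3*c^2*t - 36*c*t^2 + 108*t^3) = -c^2 + 36*t^2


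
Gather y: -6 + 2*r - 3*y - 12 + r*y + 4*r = 6*r + y*(r - 3) - 18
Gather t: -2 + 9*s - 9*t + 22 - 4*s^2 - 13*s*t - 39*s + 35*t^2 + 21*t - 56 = -4*s^2 - 30*s + 35*t^2 + t*(12 - 13*s) - 36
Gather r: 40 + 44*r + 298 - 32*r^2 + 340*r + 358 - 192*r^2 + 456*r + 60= -224*r^2 + 840*r + 756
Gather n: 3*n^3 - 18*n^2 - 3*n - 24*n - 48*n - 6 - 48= 3*n^3 - 18*n^2 - 75*n - 54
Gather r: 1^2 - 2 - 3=-4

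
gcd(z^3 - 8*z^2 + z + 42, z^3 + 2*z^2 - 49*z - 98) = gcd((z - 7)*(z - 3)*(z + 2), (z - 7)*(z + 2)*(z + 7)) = z^2 - 5*z - 14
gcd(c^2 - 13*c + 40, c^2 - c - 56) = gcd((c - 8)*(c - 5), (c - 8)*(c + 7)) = c - 8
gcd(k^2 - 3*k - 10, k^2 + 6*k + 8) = k + 2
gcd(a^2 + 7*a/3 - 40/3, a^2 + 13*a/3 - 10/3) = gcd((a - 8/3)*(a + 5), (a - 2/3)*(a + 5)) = a + 5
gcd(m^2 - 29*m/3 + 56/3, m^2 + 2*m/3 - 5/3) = 1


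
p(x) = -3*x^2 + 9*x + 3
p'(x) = 9 - 6*x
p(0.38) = 5.99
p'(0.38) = 6.72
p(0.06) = 3.53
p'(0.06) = 8.64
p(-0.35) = -0.52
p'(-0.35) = 11.10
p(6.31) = -59.66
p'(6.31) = -28.86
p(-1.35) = -14.62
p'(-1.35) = 17.10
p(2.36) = 7.53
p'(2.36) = -5.16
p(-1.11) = -10.69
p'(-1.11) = 15.66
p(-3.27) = -58.51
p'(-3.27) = 28.62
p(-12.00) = -537.00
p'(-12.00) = 81.00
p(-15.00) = -807.00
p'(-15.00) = 99.00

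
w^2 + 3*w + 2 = (w + 1)*(w + 2)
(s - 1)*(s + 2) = s^2 + s - 2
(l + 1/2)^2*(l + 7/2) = l^3 + 9*l^2/2 + 15*l/4 + 7/8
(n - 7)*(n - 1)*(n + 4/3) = n^3 - 20*n^2/3 - 11*n/3 + 28/3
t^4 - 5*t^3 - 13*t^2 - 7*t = t*(t - 7)*(t + 1)^2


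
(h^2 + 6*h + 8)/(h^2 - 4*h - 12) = (h + 4)/(h - 6)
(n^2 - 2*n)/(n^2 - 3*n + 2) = n/(n - 1)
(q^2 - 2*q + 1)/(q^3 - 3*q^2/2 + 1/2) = 2/(2*q + 1)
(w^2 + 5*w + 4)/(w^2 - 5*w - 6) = (w + 4)/(w - 6)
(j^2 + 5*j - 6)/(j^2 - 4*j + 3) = (j + 6)/(j - 3)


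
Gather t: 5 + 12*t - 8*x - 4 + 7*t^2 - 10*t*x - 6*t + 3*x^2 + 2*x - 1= 7*t^2 + t*(6 - 10*x) + 3*x^2 - 6*x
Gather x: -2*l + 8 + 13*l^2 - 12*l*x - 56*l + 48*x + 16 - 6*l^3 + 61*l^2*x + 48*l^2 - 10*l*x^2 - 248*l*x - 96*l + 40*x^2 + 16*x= -6*l^3 + 61*l^2 - 154*l + x^2*(40 - 10*l) + x*(61*l^2 - 260*l + 64) + 24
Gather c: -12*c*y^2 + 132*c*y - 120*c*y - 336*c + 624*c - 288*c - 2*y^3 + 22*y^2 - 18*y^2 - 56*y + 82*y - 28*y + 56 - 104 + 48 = c*(-12*y^2 + 12*y) - 2*y^3 + 4*y^2 - 2*y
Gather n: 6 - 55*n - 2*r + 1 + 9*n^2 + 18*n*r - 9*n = 9*n^2 + n*(18*r - 64) - 2*r + 7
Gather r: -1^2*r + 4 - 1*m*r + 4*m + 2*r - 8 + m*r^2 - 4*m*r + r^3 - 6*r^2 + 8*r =4*m + r^3 + r^2*(m - 6) + r*(9 - 5*m) - 4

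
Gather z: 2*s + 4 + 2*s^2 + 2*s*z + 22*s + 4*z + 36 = 2*s^2 + 24*s + z*(2*s + 4) + 40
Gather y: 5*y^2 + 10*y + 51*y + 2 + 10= 5*y^2 + 61*y + 12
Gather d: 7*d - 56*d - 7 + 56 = 49 - 49*d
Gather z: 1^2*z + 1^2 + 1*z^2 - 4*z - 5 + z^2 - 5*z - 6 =2*z^2 - 8*z - 10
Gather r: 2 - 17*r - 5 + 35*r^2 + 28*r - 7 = 35*r^2 + 11*r - 10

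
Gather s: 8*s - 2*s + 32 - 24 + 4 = 6*s + 12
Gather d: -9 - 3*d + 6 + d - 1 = -2*d - 4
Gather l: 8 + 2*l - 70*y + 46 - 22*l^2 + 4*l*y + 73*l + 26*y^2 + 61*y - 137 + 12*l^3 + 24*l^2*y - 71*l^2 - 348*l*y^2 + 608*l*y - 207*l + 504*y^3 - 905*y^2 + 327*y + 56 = 12*l^3 + l^2*(24*y - 93) + l*(-348*y^2 + 612*y - 132) + 504*y^3 - 879*y^2 + 318*y - 27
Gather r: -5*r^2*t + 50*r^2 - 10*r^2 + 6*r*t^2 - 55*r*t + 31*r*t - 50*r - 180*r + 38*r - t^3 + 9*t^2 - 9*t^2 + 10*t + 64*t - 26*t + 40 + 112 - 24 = r^2*(40 - 5*t) + r*(6*t^2 - 24*t - 192) - t^3 + 48*t + 128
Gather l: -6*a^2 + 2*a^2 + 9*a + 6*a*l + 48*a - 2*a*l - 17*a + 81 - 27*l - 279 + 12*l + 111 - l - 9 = -4*a^2 + 40*a + l*(4*a - 16) - 96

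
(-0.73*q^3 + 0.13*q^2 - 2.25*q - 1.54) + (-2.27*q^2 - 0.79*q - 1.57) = -0.73*q^3 - 2.14*q^2 - 3.04*q - 3.11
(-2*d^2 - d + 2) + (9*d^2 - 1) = 7*d^2 - d + 1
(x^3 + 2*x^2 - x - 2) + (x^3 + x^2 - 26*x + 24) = 2*x^3 + 3*x^2 - 27*x + 22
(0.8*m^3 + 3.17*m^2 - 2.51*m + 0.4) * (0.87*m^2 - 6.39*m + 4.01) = 0.696*m^5 - 2.3541*m^4 - 19.232*m^3 + 29.0986*m^2 - 12.6211*m + 1.604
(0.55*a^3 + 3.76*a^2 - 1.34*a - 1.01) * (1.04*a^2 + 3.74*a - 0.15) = 0.572*a^5 + 5.9674*a^4 + 12.5863*a^3 - 6.626*a^2 - 3.5764*a + 0.1515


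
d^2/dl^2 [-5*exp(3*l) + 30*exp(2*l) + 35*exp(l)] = (-45*exp(2*l) + 120*exp(l) + 35)*exp(l)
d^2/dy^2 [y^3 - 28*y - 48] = 6*y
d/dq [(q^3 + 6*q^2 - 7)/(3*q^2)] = (q^3 + 14)/(3*q^3)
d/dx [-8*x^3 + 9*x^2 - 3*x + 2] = -24*x^2 + 18*x - 3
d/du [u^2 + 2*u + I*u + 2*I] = 2*u + 2 + I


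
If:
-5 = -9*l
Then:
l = 5/9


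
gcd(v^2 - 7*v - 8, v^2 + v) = v + 1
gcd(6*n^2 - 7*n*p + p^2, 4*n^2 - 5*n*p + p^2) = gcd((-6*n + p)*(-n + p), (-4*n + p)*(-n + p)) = -n + p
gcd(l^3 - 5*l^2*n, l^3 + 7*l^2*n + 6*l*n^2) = l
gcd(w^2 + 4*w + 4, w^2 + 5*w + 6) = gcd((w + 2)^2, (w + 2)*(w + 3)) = w + 2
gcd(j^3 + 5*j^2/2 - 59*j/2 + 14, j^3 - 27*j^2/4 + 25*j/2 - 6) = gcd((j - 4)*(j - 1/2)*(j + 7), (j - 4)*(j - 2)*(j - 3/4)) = j - 4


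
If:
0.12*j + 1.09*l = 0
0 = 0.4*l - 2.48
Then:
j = -56.32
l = 6.20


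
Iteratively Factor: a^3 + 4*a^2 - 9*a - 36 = (a - 3)*(a^2 + 7*a + 12) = (a - 3)*(a + 4)*(a + 3)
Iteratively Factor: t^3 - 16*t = (t - 4)*(t^2 + 4*t) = (t - 4)*(t + 4)*(t)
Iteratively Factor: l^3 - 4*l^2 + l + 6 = (l - 3)*(l^2 - l - 2) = (l - 3)*(l + 1)*(l - 2)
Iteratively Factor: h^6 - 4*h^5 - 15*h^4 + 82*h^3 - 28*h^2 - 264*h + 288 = (h - 2)*(h^5 - 2*h^4 - 19*h^3 + 44*h^2 + 60*h - 144) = (h - 2)*(h + 4)*(h^4 - 6*h^3 + 5*h^2 + 24*h - 36) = (h - 2)*(h + 2)*(h + 4)*(h^3 - 8*h^2 + 21*h - 18) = (h - 3)*(h - 2)*(h + 2)*(h + 4)*(h^2 - 5*h + 6) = (h - 3)^2*(h - 2)*(h + 2)*(h + 4)*(h - 2)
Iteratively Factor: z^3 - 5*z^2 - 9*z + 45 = (z + 3)*(z^2 - 8*z + 15) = (z - 3)*(z + 3)*(z - 5)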